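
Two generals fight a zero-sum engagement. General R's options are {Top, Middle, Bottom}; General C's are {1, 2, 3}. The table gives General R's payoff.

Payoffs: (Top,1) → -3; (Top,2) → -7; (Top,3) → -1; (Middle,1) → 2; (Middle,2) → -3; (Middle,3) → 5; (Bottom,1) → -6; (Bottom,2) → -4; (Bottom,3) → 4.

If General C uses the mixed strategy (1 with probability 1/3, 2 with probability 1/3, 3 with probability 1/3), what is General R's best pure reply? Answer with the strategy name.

Expected payoff of Top: (1/3)·(-3) + (1/3)·(-7) + (1/3)·(-1) = -11/3.
Expected payoff of Middle: (1/3)·2 + (1/3)·(-3) + (1/3)·5 = 4/3.
Expected payoff of Bottom: (1/3)·(-6) + (1/3)·(-4) + (1/3)·4 = -2.
The largest is 4/3, so General R's best response is Middle.

Middle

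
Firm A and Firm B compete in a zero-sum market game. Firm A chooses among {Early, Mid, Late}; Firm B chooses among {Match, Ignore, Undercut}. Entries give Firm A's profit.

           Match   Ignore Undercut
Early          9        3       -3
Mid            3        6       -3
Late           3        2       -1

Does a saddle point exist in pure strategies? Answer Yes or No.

Row minima: Early → -3, Mid → -3, Late → -1; maximin = -1.
Column maxima: Match → 9, Ignore → 6, Undercut → -1; minimax = -1.
maximin = minimax = -1, so a saddle point exists.

Yes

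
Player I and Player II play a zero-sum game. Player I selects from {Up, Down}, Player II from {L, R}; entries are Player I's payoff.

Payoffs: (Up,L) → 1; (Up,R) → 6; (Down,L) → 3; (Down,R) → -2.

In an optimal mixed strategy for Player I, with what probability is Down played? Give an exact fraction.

Row minima: Up → 1, Down → -2; maximin = 1.
Column maxima: L → 3, R → 6; minimax = 3.
1 ≠ 3, so there is no saddle point; optimal play is mixed.
Let Player I play Up with probability p. Expected payoff against L: 1p + 3(1−p) = −2p + 3; against R: 6p + (-2)(1−p) = 8p − 2.
Setting these equal: −2p + 3 = 8p − 2 ⇒ −10p = -5 ⇒ p = 1/2, and the value is (-2)·(1/2) + 3 = 2.
For Player II: with q = P(L), equating Up's and Down's payoffs gives −5q + 6 = 5q − 2 ⇒ q = 4/5.

1/2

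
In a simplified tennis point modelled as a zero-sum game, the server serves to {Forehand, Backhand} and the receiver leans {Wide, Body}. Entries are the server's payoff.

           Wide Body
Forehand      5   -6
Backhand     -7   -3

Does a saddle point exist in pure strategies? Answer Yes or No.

No

Row minima: Forehand → -6, Backhand → -7; maximin = -6.
Column maxima: Wide → 5, Body → -3; minimax = -3.
-6 ≠ -3, so no pure-strategy equilibrium exists.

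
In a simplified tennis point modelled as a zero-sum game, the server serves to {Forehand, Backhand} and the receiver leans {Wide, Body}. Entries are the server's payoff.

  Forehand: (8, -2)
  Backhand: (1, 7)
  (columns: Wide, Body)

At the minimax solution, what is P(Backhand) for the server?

5/8

Row minima: Forehand → -2, Backhand → 1; maximin = 1.
Column maxima: Wide → 8, Body → 7; minimax = 7.
1 ≠ 7, so there is no saddle point; optimal play is mixed.
Let the server play Forehand with probability p. Expected payoff against Wide: 8p + 1(1−p) = 7p + 1; against Body: (-2)p + 7(1−p) = −9p + 7.
Setting these equal: 7p + 1 = −9p + 7 ⇒ 16p = 6 ⇒ p = 3/8, and the value is (7)·(3/8) + 1 = 29/8.
For the receiver: with q = P(Wide), equating Forehand's and Backhand's payoffs gives 10q − 2 = −6q + 7 ⇒ q = 9/16.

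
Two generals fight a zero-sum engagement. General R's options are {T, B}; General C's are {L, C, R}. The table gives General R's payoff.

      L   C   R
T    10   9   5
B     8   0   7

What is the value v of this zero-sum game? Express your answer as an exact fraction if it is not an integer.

Row minima: T → 5, B → 0; maximin = 5.
Column maxima: L → 10, C → 9, R → 7; minimax = 7.
5 ≠ 7, so there is no saddle point; optimal play is mixed.
L is strictly dominated by C (it gives General R strictly more in every row), so General C never plays it.
On the remaining 2×2 (T, B vs C, R):
Let General R play T with probability p. Expected payoff against C: 9p + 0(1−p) = 9p; against R: 5p + 7(1−p) = −2p + 7.
Setting these equal: 9p = −2p + 7 ⇒ 11p = 7 ⇒ p = 7/11, and the value is (9)·(7/11) = 63/11.
For General C: with q = P(C), equating T's and B's payoffs gives 4q + 5 = −7q + 7 ⇒ q = 2/11.

63/11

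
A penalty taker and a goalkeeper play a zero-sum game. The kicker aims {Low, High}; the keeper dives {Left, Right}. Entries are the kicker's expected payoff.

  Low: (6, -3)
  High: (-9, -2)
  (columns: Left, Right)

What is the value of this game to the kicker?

-39/16

Row minima: Low → -3, High → -9; maximin = -3.
Column maxima: Left → 6, Right → -2; minimax = -2.
-3 ≠ -2, so there is no saddle point; optimal play is mixed.
Let the kicker play Low with probability p. Expected payoff against Left: 6p + (-9)(1−p) = 15p − 9; against Right: (-3)p + (-2)(1−p) = −p − 2.
Setting these equal: 15p − 9 = −p − 2 ⇒ 16p = 7 ⇒ p = 7/16, and the value is (15)·(7/16) − 9 = -39/16.
For the keeper: with q = P(Left), equating Low's and High's payoffs gives 9q − 3 = −7q − 2 ⇒ q = 1/16.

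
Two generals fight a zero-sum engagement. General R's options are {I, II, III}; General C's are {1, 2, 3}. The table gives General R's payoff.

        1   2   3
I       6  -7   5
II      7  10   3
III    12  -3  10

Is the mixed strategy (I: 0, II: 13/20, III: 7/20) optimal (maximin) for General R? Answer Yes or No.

Yes

Against 1 this mix gives (13/20)·7 + (7/20)·12 = 35/4.
Against 2 this mix gives (13/20)·10 + (7/20)·(-3) = 109/20.
Against 3 this mix gives (13/20)·3 + (7/20)·10 = 109/20.
All of General C's active replies (2, 3) yield 109/20, and no column does worse for General R. The mix makes General C indifferent and guarantees 109/20, so it is optimal.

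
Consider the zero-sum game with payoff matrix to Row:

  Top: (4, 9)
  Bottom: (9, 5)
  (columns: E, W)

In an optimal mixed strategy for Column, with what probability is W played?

5/9

Row minima: Top → 4, Bottom → 5; maximin = 5.
Column maxima: E → 9, W → 9; minimax = 9.
5 ≠ 9, so there is no saddle point; optimal play is mixed.
Let Row play Top with probability p. Expected payoff against E: 4p + 9(1−p) = −5p + 9; against W: 9p + 5(1−p) = 4p + 5.
Setting these equal: −5p + 9 = 4p + 5 ⇒ −9p = -4 ⇒ p = 4/9, and the value is (-5)·(4/9) + 9 = 61/9.
For Column: with q = P(E), equating Top's and Bottom's payoffs gives −5q + 9 = 4q + 5 ⇒ q = 4/9.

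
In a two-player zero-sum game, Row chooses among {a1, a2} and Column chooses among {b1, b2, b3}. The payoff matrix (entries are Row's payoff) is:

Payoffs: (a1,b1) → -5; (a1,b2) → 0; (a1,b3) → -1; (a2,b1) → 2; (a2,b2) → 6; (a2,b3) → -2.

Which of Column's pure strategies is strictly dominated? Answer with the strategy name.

b1 holds Row's payoff strictly below b2 in every row: -5 < 0, 2 < 6.
So b2 is strictly dominated for Column.

b2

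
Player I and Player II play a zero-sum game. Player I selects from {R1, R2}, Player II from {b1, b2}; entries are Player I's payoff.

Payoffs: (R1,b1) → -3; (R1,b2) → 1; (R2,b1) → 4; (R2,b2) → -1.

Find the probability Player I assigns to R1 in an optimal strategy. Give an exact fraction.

Row minima: R1 → -3, R2 → -1; maximin = -1.
Column maxima: b1 → 4, b2 → 1; minimax = 1.
-1 ≠ 1, so there is no saddle point; optimal play is mixed.
Let Player I play R1 with probability p. Expected payoff against b1: (-3)p + 4(1−p) = −7p + 4; against b2: 1p + (-1)(1−p) = 2p − 1.
Setting these equal: −7p + 4 = 2p − 1 ⇒ −9p = -5 ⇒ p = 5/9, and the value is (-7)·(5/9) + 4 = 1/9.
For Player II: with q = P(b1), equating R1's and R2's payoffs gives −4q + 1 = 5q − 1 ⇒ q = 2/9.

5/9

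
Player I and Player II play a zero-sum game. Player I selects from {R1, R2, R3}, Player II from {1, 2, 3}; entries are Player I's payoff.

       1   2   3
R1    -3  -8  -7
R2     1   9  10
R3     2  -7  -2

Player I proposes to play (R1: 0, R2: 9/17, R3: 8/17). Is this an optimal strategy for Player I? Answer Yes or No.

Yes

Against 1 this mix gives (9/17)·1 + (8/17)·2 = 25/17.
Against 2 this mix gives (9/17)·9 + (8/17)·(-7) = 25/17.
Against 3 this mix gives (9/17)·10 + (8/17)·(-2) = 74/17.
All of Player II's active replies (1, 2) yield 25/17, and no column does worse for Player I. The mix makes Player II indifferent and guarantees 25/17, so it is optimal.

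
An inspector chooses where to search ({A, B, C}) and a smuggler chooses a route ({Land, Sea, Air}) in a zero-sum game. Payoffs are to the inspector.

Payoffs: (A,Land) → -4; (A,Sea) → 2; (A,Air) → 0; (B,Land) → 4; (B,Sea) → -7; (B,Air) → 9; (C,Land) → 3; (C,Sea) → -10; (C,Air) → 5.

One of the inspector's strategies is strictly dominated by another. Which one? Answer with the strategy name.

B gives a strictly higher payoff than C against every column: 4 > 3, -7 > -10, 9 > 5.
So C is strictly dominated and the inspector never plays it.

C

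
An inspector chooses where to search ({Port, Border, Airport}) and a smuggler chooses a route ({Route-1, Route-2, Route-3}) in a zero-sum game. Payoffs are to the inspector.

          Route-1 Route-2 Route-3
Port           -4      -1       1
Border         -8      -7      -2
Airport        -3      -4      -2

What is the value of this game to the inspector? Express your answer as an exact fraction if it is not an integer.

-13/4

Row minima: Port → -4, Border → -8, Airport → -4; maximin = -4.
Column maxima: Route-1 → -3, Route-2 → -1, Route-3 → 1; minimax = -3.
-4 ≠ -3, so there is no saddle point; optimal play is mixed.
Border is strictly dominated by Port, so the inspector never plays it.
Route-3 is strictly dominated by Route-1 (it gives the inspector strictly more in every row), so the smuggler never plays it.
On the remaining 2×2 (Port, Airport vs Route-1, Route-2):
Let the inspector play Port with probability p. Expected payoff against Route-1: (-4)p + (-3)(1−p) = −p − 3; against Route-2: (-1)p + (-4)(1−p) = 3p − 4.
Setting these equal: −p − 3 = 3p − 4 ⇒ −4p = -1 ⇒ p = 1/4, and the value is (-1)·(1/4) − 3 = -13/4.
For the smuggler: with q = P(Route-1), equating Port's and Airport's payoffs gives −3q − 1 = q − 4 ⇒ q = 3/4.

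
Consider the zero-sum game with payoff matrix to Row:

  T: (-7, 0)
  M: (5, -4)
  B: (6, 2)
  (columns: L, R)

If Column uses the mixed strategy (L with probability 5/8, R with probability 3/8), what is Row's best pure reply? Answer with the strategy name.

Expected payoff of T: (5/8)·(-7) + (3/8)·0 = -35/8.
Expected payoff of M: (5/8)·5 + (3/8)·(-4) = 13/8.
Expected payoff of B: (5/8)·6 + (3/8)·2 = 9/2.
The largest is 9/2, so Row's best response is B.

B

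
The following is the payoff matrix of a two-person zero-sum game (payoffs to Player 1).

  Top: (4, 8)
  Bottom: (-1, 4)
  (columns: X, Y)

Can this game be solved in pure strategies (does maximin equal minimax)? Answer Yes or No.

Row minima: Top → 4, Bottom → -1; maximin = 4.
Column maxima: X → 4, Y → 8; minimax = 4.
maximin = minimax = 4, so a saddle point exists.

Yes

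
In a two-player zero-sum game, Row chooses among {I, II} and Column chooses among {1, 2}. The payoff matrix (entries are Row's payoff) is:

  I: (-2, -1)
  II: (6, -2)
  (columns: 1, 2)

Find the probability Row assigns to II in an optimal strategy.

1/9

Row minima: I → -2, II → -2; maximin = -2.
Column maxima: 1 → 6, 2 → -1; minimax = -1.
-2 ≠ -1, so there is no saddle point; optimal play is mixed.
Let Row play I with probability p. Expected payoff against 1: (-2)p + 6(1−p) = −8p + 6; against 2: (-1)p + (-2)(1−p) = p − 2.
Setting these equal: −8p + 6 = p − 2 ⇒ −9p = -8 ⇒ p = 8/9, and the value is (-8)·(8/9) + 6 = -10/9.
For Column: with q = P(1), equating I's and II's payoffs gives −q − 1 = 8q − 2 ⇒ q = 1/9.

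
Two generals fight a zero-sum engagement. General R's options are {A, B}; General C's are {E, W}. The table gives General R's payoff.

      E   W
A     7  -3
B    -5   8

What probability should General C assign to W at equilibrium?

Row minima: A → -3, B → -5; maximin = -3.
Column maxima: E → 7, W → 8; minimax = 7.
-3 ≠ 7, so there is no saddle point; optimal play is mixed.
Let General R play A with probability p. Expected payoff against E: 7p + (-5)(1−p) = 12p − 5; against W: (-3)p + 8(1−p) = −11p + 8.
Setting these equal: 12p − 5 = −11p + 8 ⇒ 23p = 13 ⇒ p = 13/23, and the value is (12)·(13/23) − 5 = 41/23.
For General C: with q = P(E), equating A's and B's payoffs gives 10q − 3 = −13q + 8 ⇒ q = 11/23.

12/23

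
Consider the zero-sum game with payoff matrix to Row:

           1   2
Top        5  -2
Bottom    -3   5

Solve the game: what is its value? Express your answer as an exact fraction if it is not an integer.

19/15

Row minima: Top → -2, Bottom → -3; maximin = -2.
Column maxima: 1 → 5, 2 → 5; minimax = 5.
-2 ≠ 5, so there is no saddle point; optimal play is mixed.
Let Row play Top with probability p. Expected payoff against 1: 5p + (-3)(1−p) = 8p − 3; against 2: (-2)p + 5(1−p) = −7p + 5.
Setting these equal: 8p − 3 = −7p + 5 ⇒ 15p = 8 ⇒ p = 8/15, and the value is (8)·(8/15) − 3 = 19/15.
For Column: with q = P(1), equating Top's and Bottom's payoffs gives 7q − 2 = −8q + 5 ⇒ q = 7/15.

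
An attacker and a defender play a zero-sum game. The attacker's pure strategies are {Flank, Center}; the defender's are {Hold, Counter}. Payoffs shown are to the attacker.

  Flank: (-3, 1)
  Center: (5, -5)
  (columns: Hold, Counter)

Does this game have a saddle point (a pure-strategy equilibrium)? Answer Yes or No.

Row minima: Flank → -3, Center → -5; maximin = -3.
Column maxima: Hold → 5, Counter → 1; minimax = 1.
-3 ≠ 1, so no pure-strategy equilibrium exists.

No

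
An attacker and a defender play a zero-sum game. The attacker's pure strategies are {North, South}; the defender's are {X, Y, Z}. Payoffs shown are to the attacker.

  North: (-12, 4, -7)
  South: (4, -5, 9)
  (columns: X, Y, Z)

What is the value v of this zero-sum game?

Row minima: North → -12, South → -5; maximin = -5.
Column maxima: X → 4, Y → 4, Z → 9; minimax = 4.
-5 ≠ 4, so there is no saddle point; optimal play is mixed.
Z is strictly dominated by X (it gives the attacker strictly more in every row), so the defender never plays it.
On the remaining 2×2 (North, South vs X, Y):
Let the attacker play North with probability p. Expected payoff against X: (-12)p + 4(1−p) = −16p + 4; against Y: 4p + (-5)(1−p) = 9p − 5.
Setting these equal: −16p + 4 = 9p − 5 ⇒ −25p = -9 ⇒ p = 9/25, and the value is (-16)·(9/25) + 4 = -44/25.
For the defender: with q = P(X), equating North's and South's payoffs gives −16q + 4 = 9q − 5 ⇒ q = 9/25.

-44/25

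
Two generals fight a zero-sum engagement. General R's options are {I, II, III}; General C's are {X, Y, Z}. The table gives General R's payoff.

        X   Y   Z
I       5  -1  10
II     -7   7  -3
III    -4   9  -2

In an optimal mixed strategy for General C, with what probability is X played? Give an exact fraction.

Row minima: I → -1, II → -7, III → -4; maximin = -1.
Column maxima: X → 5, Y → 9, Z → 10; minimax = 5.
-1 ≠ 5, so there is no saddle point; optimal play is mixed.
II is strictly dominated by III, so General R never plays it.
Z is strictly dominated by X (it gives General R strictly more in every row), so General C never plays it.
On the remaining 2×2 (I, III vs X, Y):
Let General R play I with probability p. Expected payoff against X: 5p + (-4)(1−p) = 9p − 4; against Y: (-1)p + 9(1−p) = −10p + 9.
Setting these equal: 9p − 4 = −10p + 9 ⇒ 19p = 13 ⇒ p = 13/19, and the value is (9)·(13/19) − 4 = 41/19.
For General C: with q = P(X), equating I's and III's payoffs gives 6q − 1 = −13q + 9 ⇒ q = 10/19.

10/19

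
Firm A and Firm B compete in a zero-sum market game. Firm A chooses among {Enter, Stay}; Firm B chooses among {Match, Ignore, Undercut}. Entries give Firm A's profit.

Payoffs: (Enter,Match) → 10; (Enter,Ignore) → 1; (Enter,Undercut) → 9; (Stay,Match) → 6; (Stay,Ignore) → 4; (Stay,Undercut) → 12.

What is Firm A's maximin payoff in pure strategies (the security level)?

Row minima: Enter → 1, Stay → 4.
The best of these is 4.

4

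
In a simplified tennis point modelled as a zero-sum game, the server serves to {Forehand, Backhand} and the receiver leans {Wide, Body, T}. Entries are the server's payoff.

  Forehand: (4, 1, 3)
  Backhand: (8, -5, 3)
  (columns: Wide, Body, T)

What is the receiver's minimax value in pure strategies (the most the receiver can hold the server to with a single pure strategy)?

Column maxima: Wide → 8, Body → 1, T → 3.
The smallest of these is 1.

1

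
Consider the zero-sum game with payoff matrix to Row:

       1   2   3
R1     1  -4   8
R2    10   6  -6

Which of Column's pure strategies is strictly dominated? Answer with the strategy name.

1

2 holds Row's payoff strictly below 1 in every row: -4 < 1, 6 < 10.
So 1 is strictly dominated for Column.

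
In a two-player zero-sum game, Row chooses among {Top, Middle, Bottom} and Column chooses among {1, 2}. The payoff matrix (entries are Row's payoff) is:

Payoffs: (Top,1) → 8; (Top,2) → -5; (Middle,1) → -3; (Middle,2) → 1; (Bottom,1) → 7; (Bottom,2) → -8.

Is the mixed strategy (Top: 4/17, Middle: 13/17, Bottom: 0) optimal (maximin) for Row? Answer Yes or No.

Yes

Against 1 this mix gives (4/17)·8 + (13/17)·(-3) = -7/17.
Against 2 this mix gives (4/17)·(-5) + (13/17)·1 = -7/17.
All of Column's active replies (1, 2) yield -7/17, and no column does worse for Row. The mix makes Column indifferent and guarantees -7/17, so it is optimal.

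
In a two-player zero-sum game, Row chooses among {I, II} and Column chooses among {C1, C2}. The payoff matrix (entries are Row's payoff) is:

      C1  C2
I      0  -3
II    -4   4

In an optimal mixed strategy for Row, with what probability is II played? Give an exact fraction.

Row minima: I → -3, II → -4; maximin = -3.
Column maxima: C1 → 0, C2 → 4; minimax = 0.
-3 ≠ 0, so there is no saddle point; optimal play is mixed.
Let Row play I with probability p. Expected payoff against C1: 0p + (-4)(1−p) = 4p − 4; against C2: (-3)p + 4(1−p) = −7p + 4.
Setting these equal: 4p − 4 = −7p + 4 ⇒ 11p = 8 ⇒ p = 8/11, and the value is (4)·(8/11) − 4 = -12/11.
For Column: with q = P(C1), equating I's and II's payoffs gives 3q − 3 = −8q + 4 ⇒ q = 7/11.

3/11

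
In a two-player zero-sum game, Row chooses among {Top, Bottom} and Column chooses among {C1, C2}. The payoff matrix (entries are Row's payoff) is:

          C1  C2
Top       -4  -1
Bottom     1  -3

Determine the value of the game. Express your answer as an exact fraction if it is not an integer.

-13/7

Row minima: Top → -4, Bottom → -3; maximin = -3.
Column maxima: C1 → 1, C2 → -1; minimax = -1.
-3 ≠ -1, so there is no saddle point; optimal play is mixed.
Let Row play Top with probability p. Expected payoff against C1: (-4)p + 1(1−p) = −5p + 1; against C2: (-1)p + (-3)(1−p) = 2p − 3.
Setting these equal: −5p + 1 = 2p − 3 ⇒ −7p = -4 ⇒ p = 4/7, and the value is (-5)·(4/7) + 1 = -13/7.
For Column: with q = P(C1), equating Top's and Bottom's payoffs gives −3q − 1 = 4q − 3 ⇒ q = 2/7.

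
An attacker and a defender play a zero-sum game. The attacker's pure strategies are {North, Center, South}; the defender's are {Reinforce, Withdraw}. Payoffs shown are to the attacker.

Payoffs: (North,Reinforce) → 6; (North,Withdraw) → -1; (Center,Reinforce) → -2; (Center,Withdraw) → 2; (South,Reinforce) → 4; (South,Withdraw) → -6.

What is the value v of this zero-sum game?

Row minima: North → -1, Center → -2, South → -6; maximin = -1.
Column maxima: Reinforce → 6, Withdraw → 2; minimax = 2.
-1 ≠ 2, so there is no saddle point; optimal play is mixed.
South is strictly dominated by North, so the attacker never plays it.
On the remaining 2×2 (North, Center vs Reinforce, Withdraw):
Let the attacker play North with probability p. Expected payoff against Reinforce: 6p + (-2)(1−p) = 8p − 2; against Withdraw: (-1)p + 2(1−p) = −3p + 2.
Setting these equal: 8p − 2 = −3p + 2 ⇒ 11p = 4 ⇒ p = 4/11, and the value is (8)·(4/11) − 2 = 10/11.
For the defender: with q = P(Reinforce), equating North's and Center's payoffs gives 7q − 1 = −4q + 2 ⇒ q = 3/11.

10/11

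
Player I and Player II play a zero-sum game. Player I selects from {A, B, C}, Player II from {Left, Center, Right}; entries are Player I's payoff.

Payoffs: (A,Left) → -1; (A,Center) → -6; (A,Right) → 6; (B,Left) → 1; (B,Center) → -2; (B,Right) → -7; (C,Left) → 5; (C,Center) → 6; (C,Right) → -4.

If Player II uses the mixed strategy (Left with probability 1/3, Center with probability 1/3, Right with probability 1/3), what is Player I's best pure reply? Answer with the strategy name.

C

Expected payoff of A: (1/3)·(-1) + (1/3)·(-6) + (1/3)·6 = -1/3.
Expected payoff of B: (1/3)·1 + (1/3)·(-2) + (1/3)·(-7) = -8/3.
Expected payoff of C: (1/3)·5 + (1/3)·6 + (1/3)·(-4) = 7/3.
The largest is 7/3, so Player I's best response is C.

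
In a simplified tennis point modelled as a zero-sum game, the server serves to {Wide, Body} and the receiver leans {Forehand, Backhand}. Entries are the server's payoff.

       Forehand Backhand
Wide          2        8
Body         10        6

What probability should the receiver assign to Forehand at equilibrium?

1/5

Row minima: Wide → 2, Body → 6; maximin = 6.
Column maxima: Forehand → 10, Backhand → 8; minimax = 8.
6 ≠ 8, so there is no saddle point; optimal play is mixed.
Let the server play Wide with probability p. Expected payoff against Forehand: 2p + 10(1−p) = −8p + 10; against Backhand: 8p + 6(1−p) = 2p + 6.
Setting these equal: −8p + 10 = 2p + 6 ⇒ −10p = -4 ⇒ p = 2/5, and the value is (-8)·(2/5) + 10 = 34/5.
For the receiver: with q = P(Forehand), equating Wide's and Body's payoffs gives −6q + 8 = 4q + 6 ⇒ q = 1/5.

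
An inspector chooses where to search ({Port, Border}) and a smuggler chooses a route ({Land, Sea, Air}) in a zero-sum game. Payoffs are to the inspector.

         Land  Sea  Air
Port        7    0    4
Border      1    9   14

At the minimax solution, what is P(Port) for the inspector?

Row minima: Port → 0, Border → 1; maximin = 1.
Column maxima: Land → 7, Sea → 9, Air → 14; minimax = 7.
1 ≠ 7, so there is no saddle point; optimal play is mixed.
Air is strictly dominated by Sea (it gives the inspector strictly more in every row), so the smuggler never plays it.
On the remaining 2×2 (Port, Border vs Land, Sea):
Let the inspector play Port with probability p. Expected payoff against Land: 7p + 1(1−p) = 6p + 1; against Sea: 0p + 9(1−p) = −9p + 9.
Setting these equal: 6p + 1 = −9p + 9 ⇒ 15p = 8 ⇒ p = 8/15, and the value is (6)·(8/15) + 1 = 21/5.
For the smuggler: with q = P(Land), equating Port's and Border's payoffs gives 7q = −8q + 9 ⇒ q = 3/5.

8/15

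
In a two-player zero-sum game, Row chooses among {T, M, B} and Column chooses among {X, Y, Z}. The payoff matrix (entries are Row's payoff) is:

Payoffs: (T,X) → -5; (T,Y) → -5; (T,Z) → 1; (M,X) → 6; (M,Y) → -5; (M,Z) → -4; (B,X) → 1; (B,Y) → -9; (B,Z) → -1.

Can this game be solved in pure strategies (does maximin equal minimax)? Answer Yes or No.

Yes

Row minima: T → -5, M → -5, B → -9; maximin = -5.
Column maxima: X → 6, Y → -5, Z → 1; minimax = -5.
maximin = minimax = -5, so a saddle point exists.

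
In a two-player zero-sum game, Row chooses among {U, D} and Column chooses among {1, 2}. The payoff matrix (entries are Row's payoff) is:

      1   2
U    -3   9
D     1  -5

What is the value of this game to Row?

-1/3

Row minima: U → -3, D → -5; maximin = -3.
Column maxima: 1 → 1, 2 → 9; minimax = 1.
-3 ≠ 1, so there is no saddle point; optimal play is mixed.
Let Row play U with probability p. Expected payoff against 1: (-3)p + 1(1−p) = −4p + 1; against 2: 9p + (-5)(1−p) = 14p − 5.
Setting these equal: −4p + 1 = 14p − 5 ⇒ −18p = -6 ⇒ p = 1/3, and the value is (-4)·(1/3) + 1 = -1/3.
For Column: with q = P(1), equating U's and D's payoffs gives −12q + 9 = 6q − 5 ⇒ q = 7/9.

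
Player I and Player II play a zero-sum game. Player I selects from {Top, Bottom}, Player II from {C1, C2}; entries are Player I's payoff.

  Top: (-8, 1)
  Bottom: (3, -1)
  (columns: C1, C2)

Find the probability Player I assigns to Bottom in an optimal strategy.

Row minima: Top → -8, Bottom → -1; maximin = -1.
Column maxima: C1 → 3, C2 → 1; minimax = 1.
-1 ≠ 1, so there is no saddle point; optimal play is mixed.
Let Player I play Top with probability p. Expected payoff against C1: (-8)p + 3(1−p) = −11p + 3; against C2: 1p + (-1)(1−p) = 2p − 1.
Setting these equal: −11p + 3 = 2p − 1 ⇒ −13p = -4 ⇒ p = 4/13, and the value is (-11)·(4/13) + 3 = -5/13.
For Player II: with q = P(C1), equating Top's and Bottom's payoffs gives −9q + 1 = 4q − 1 ⇒ q = 2/13.

9/13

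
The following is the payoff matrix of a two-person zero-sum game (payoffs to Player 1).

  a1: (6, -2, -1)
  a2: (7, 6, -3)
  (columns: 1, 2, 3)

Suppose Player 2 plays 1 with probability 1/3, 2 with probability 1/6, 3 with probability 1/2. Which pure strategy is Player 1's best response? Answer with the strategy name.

Expected payoff of a1: (1/3)·6 + (1/6)·(-2) + (1/2)·(-1) = 7/6.
Expected payoff of a2: (1/3)·7 + (1/6)·6 + (1/2)·(-3) = 11/6.
The largest is 11/6, so Player 1's best response is a2.

a2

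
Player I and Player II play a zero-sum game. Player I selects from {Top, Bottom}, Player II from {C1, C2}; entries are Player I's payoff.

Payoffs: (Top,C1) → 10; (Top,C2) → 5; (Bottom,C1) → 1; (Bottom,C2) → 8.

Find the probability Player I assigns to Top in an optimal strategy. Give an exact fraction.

7/12

Row minima: Top → 5, Bottom → 1; maximin = 5.
Column maxima: C1 → 10, C2 → 8; minimax = 8.
5 ≠ 8, so there is no saddle point; optimal play is mixed.
Let Player I play Top with probability p. Expected payoff against C1: 10p + 1(1−p) = 9p + 1; against C2: 5p + 8(1−p) = −3p + 8.
Setting these equal: 9p + 1 = −3p + 8 ⇒ 12p = 7 ⇒ p = 7/12, and the value is (9)·(7/12) + 1 = 25/4.
For Player II: with q = P(C1), equating Top's and Bottom's payoffs gives 5q + 5 = −7q + 8 ⇒ q = 1/4.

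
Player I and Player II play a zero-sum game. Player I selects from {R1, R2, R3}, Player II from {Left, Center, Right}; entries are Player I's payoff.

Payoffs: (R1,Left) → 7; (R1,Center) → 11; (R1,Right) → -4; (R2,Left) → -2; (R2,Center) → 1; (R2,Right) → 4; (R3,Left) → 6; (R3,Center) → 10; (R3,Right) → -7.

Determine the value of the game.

Row minima: R1 → -4, R2 → -2, R3 → -7; maximin = -2.
Column maxima: Left → 7, Center → 11, Right → 4; minimax = 4.
-2 ≠ 4, so there is no saddle point; optimal play is mixed.
R3 is strictly dominated by R1, so Player I never plays it.
Center is strictly dominated by Left (it gives Player I strictly more in every row), so Player II never plays it.
On the remaining 2×2 (R1, R2 vs Left, Right):
Let Player I play R1 with probability p. Expected payoff against Left: 7p + (-2)(1−p) = 9p − 2; against Right: (-4)p + 4(1−p) = −8p + 4.
Setting these equal: 9p − 2 = −8p + 4 ⇒ 17p = 6 ⇒ p = 6/17, and the value is (9)·(6/17) − 2 = 20/17.
For Player II: with q = P(Left), equating R1's and R2's payoffs gives 11q − 4 = −6q + 4 ⇒ q = 8/17.

20/17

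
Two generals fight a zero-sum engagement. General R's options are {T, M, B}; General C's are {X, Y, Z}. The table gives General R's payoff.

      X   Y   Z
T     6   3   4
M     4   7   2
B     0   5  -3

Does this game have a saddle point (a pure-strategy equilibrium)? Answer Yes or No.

Row minima: T → 3, M → 2, B → -3; maximin = 3.
Column maxima: X → 6, Y → 7, Z → 4; minimax = 4.
3 ≠ 4, so no pure-strategy equilibrium exists.

No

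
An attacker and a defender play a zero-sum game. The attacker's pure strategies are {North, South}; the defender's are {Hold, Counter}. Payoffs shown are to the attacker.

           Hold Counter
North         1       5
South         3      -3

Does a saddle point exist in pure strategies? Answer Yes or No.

No

Row minima: North → 1, South → -3; maximin = 1.
Column maxima: Hold → 3, Counter → 5; minimax = 3.
1 ≠ 3, so no pure-strategy equilibrium exists.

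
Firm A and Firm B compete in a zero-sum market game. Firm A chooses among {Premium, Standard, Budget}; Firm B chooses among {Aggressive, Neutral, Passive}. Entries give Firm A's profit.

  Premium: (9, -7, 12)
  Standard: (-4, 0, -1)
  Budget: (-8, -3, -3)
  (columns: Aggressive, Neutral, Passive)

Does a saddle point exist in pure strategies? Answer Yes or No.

Row minima: Premium → -7, Standard → -4, Budget → -8; maximin = -4.
Column maxima: Aggressive → 9, Neutral → 0, Passive → 12; minimax = 0.
-4 ≠ 0, so no pure-strategy equilibrium exists.

No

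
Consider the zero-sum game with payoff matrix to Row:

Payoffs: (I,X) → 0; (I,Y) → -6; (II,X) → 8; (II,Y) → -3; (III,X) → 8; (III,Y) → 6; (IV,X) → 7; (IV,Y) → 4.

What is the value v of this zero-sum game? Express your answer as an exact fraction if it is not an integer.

6

Row minima: I → -6, II → -3, III → 6, IV → 4; maximin = 6.
Column maxima: X → 8, Y → 6; minimax = 6.
Since maximin = minimax = 6, there is a saddle point and the value is 6.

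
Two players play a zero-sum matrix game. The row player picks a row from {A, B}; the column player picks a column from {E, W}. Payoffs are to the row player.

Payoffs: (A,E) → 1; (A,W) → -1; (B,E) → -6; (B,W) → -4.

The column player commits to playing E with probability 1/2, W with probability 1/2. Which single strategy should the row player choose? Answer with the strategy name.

A

Expected payoff of A: (1/2)·1 + (1/2)·(-1) = 0.
Expected payoff of B: (1/2)·(-6) + (1/2)·(-4) = -5.
The largest is 0, so the row player's best response is A.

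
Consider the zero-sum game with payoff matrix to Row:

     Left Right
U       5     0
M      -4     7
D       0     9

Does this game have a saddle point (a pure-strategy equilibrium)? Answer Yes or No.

Row minima: U → 0, M → -4, D → 0; maximin = 0.
Column maxima: Left → 5, Right → 9; minimax = 5.
0 ≠ 5, so no pure-strategy equilibrium exists.

No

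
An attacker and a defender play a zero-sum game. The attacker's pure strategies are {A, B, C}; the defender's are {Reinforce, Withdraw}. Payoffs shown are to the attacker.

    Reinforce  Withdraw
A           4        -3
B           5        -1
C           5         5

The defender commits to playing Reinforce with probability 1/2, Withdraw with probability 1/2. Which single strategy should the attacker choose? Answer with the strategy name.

C

Expected payoff of A: (1/2)·4 + (1/2)·(-3) = 1/2.
Expected payoff of B: (1/2)·5 + (1/2)·(-1) = 2.
Expected payoff of C: (1/2)·5 + (1/2)·5 = 5.
The largest is 5, so the attacker's best response is C.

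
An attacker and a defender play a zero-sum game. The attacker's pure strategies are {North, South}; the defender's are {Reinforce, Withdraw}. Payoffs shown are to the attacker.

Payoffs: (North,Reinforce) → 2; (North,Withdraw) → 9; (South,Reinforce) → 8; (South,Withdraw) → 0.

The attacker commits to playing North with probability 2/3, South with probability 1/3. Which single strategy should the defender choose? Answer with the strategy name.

Reinforce

If the defender plays Reinforce, the attacker's expected payoff is (2/3)·2 + (1/3)·8 = 4.
If the defender plays Withdraw, the attacker's expected payoff is (2/3)·9 + (1/3)·0 = 6.
The defender minimizes the attacker's payoff; the smallest is 4, so the best response is Reinforce.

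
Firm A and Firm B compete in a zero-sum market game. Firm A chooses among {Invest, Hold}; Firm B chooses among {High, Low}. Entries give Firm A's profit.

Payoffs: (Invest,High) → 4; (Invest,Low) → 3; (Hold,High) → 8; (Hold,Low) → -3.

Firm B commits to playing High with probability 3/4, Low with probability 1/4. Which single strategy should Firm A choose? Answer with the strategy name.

Expected payoff of Invest: (3/4)·4 + (1/4)·3 = 15/4.
Expected payoff of Hold: (3/4)·8 + (1/4)·(-3) = 21/4.
The largest is 21/4, so Firm A's best response is Hold.

Hold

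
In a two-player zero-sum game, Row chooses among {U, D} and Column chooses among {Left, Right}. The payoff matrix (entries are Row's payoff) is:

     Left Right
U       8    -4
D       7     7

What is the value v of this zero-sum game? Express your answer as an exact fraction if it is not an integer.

7

Row minima: U → -4, D → 7; maximin = 7.
Column maxima: Left → 8, Right → 7; minimax = 7.
Since maximin = minimax = 7, there is a saddle point and the value is 7.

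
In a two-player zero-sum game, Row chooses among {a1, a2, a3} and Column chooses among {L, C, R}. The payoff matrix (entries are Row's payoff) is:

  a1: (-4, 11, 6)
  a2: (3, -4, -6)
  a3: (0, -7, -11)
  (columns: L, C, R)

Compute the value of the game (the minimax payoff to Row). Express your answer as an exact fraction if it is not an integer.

-6/19

Row minima: a1 → -4, a2 → -6, a3 → -11; maximin = -4.
Column maxima: L → 3, C → 11, R → 6; minimax = 3.
-4 ≠ 3, so there is no saddle point; optimal play is mixed.
a3 is strictly dominated by a2, so Row never plays it.
C is strictly dominated by R (it gives Row strictly more in every row), so Column never plays it.
On the remaining 2×2 (a1, a2 vs L, R):
Let Row play a1 with probability p. Expected payoff against L: (-4)p + 3(1−p) = −7p + 3; against R: 6p + (-6)(1−p) = 12p − 6.
Setting these equal: −7p + 3 = 12p − 6 ⇒ −19p = -9 ⇒ p = 9/19, and the value is (-7)·(9/19) + 3 = -6/19.
For Column: with q = P(L), equating a1's and a2's payoffs gives −10q + 6 = 9q − 6 ⇒ q = 12/19.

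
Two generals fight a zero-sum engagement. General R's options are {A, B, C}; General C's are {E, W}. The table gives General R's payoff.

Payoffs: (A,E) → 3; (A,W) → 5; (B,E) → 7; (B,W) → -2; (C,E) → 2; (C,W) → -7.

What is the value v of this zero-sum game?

41/11

Row minima: A → 3, B → -2, C → -7; maximin = 3.
Column maxima: E → 7, W → 5; minimax = 5.
3 ≠ 5, so there is no saddle point; optimal play is mixed.
C is strictly dominated by A, so General R never plays it.
On the remaining 2×2 (A, B vs E, W):
Let General R play A with probability p. Expected payoff against E: 3p + 7(1−p) = −4p + 7; against W: 5p + (-2)(1−p) = 7p − 2.
Setting these equal: −4p + 7 = 7p − 2 ⇒ −11p = -9 ⇒ p = 9/11, and the value is (-4)·(9/11) + 7 = 41/11.
For General C: with q = P(E), equating A's and B's payoffs gives −2q + 5 = 9q − 2 ⇒ q = 7/11.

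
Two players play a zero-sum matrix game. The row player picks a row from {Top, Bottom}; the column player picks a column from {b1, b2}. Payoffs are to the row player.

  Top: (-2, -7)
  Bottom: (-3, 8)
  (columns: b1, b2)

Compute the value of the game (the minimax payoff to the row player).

-37/16

Row minima: Top → -7, Bottom → -3; maximin = -3.
Column maxima: b1 → -2, b2 → 8; minimax = -2.
-3 ≠ -2, so there is no saddle point; optimal play is mixed.
Let the row player play Top with probability p. Expected payoff against b1: (-2)p + (-3)(1−p) = p − 3; against b2: (-7)p + 8(1−p) = −15p + 8.
Setting these equal: p − 3 = −15p + 8 ⇒ 16p = 11 ⇒ p = 11/16, and the value is (1)·(11/16) − 3 = -37/16.
For the column player: with q = P(b1), equating Top's and Bottom's payoffs gives 5q − 7 = −11q + 8 ⇒ q = 15/16.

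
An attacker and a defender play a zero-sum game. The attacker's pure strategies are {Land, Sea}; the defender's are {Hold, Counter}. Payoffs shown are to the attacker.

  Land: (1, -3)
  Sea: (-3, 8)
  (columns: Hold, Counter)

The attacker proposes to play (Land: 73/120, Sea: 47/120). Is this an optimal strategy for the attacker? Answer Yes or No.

No

Against Hold this mix gives (73/120)·1 + (47/120)·(-3) = -17/30.
Against Counter this mix gives (73/120)·(-3) + (47/120)·8 = 157/120.
The defender will play Hold, holding the attacker to -17/30. Shifting weight toward the row that does better against Hold would raise this floor (the equalizing mix achieves -1/15 against both Hold and Counter), so the proposed strategy is not optimal.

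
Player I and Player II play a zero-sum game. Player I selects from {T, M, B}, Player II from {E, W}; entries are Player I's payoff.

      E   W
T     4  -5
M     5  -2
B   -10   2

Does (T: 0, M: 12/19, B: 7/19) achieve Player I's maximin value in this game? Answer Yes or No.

Against E this mix gives (12/19)·5 + (7/19)·(-10) = -10/19.
Against W this mix gives (12/19)·(-2) + (7/19)·2 = -10/19.
All of Player II's active replies (E, W) yield -10/19, and no column does worse for Player I. The mix makes Player II indifferent and guarantees -10/19, so it is optimal.

Yes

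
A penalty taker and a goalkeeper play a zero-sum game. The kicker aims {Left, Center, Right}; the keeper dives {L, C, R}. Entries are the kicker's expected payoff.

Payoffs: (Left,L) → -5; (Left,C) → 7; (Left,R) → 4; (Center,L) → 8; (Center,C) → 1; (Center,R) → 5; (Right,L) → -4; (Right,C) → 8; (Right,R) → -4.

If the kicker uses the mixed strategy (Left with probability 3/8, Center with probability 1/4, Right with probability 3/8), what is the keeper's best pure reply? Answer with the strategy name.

If the keeper plays L, the kicker's expected payoff is (3/8)·(-5) + (1/4)·8 + (3/8)·(-4) = -11/8.
If the keeper plays C, the kicker's expected payoff is (3/8)·7 + (1/4)·1 + (3/8)·8 = 47/8.
If the keeper plays R, the kicker's expected payoff is (3/8)·4 + (1/4)·5 + (3/8)·(-4) = 5/4.
The keeper minimizes the kicker's payoff; the smallest is -11/8, so the best response is L.

L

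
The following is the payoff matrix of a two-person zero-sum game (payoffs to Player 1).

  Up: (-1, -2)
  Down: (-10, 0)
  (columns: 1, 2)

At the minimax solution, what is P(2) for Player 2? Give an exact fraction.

Row minima: Up → -2, Down → -10; maximin = -2.
Column maxima: 1 → -1, 2 → 0; minimax = -1.
-2 ≠ -1, so there is no saddle point; optimal play is mixed.
Let Player 1 play Up with probability p. Expected payoff against 1: (-1)p + (-10)(1−p) = 9p − 10; against 2: (-2)p + 0(1−p) = −2p.
Setting these equal: 9p − 10 = −2p ⇒ 11p = 10 ⇒ p = 10/11, and the value is (9)·(10/11) − 10 = -20/11.
For Player 2: with q = P(1), equating Up's and Down's payoffs gives q − 2 = −10q ⇒ q = 2/11.

9/11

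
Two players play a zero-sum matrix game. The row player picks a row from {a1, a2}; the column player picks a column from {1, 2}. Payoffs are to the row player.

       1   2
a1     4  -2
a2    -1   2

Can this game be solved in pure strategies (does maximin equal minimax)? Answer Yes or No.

Row minima: a1 → -2, a2 → -1; maximin = -1.
Column maxima: 1 → 4, 2 → 2; minimax = 2.
-1 ≠ 2, so no pure-strategy equilibrium exists.

No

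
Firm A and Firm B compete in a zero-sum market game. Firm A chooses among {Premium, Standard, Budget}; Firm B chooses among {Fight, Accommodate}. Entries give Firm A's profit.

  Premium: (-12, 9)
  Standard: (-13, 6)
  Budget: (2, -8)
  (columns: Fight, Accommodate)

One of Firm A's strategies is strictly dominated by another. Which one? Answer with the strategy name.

Standard

Premium gives a strictly higher payoff than Standard against every column: -12 > -13, 9 > 6.
So Standard is strictly dominated and Firm A never plays it.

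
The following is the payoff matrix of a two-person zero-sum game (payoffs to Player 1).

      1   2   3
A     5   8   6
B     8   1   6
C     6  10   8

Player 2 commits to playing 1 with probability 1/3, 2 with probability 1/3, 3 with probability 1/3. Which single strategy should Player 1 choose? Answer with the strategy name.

Expected payoff of A: (1/3)·5 + (1/3)·8 + (1/3)·6 = 19/3.
Expected payoff of B: (1/3)·8 + (1/3)·1 + (1/3)·6 = 5.
Expected payoff of C: (1/3)·6 + (1/3)·10 + (1/3)·8 = 8.
The largest is 8, so Player 1's best response is C.

C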